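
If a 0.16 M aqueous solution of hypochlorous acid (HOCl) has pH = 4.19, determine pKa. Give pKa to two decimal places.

pKa = 7.58

[H+] = 10^(-4.19) = 6.46 × 10^-5 M
At equilibrium [HA] = 0.16 − 6.46 × 10^-5 = 1.60 × 10^-1 M
Ka = [H+][A-]/[HA] = (6.46 × 10^-5)² / 1.60 × 10^-1 = 2.61 × 10^-8
pKa = -log(2.61 × 10^-8) = 7.58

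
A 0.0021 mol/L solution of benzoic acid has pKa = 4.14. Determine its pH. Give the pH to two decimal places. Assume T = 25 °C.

C6H5COOH ⇌ C6H5COO- + H+
Ka = 10^(−4.14) = 7.24 × 10^-5
From the ICE table, Ka = [H+]²/(0.0021 − [H+]) = 7.24 × 10^-5.
The 5% rule fails; solving [H+]² + Ka·[H+] − Ka·C₀ = 0 exactly:
[H+] = [−7.24e-05 + √(7.24e-05² + 6.08e-07)]/2 = 3.55 × 10^-4 M
pH = −log[H+] = −log(3.55 × 10^-4) = 3.45

pH = 3.45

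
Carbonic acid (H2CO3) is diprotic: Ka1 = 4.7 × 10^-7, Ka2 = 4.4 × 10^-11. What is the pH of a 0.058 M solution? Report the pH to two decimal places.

Since Ka1 ≫ Ka2, the first ionization dominates [H+].
Ka1 = x²/(0.058 − x) = 4.7 × 10^-7
x ≈ √(4.7 × 10^-7 × 0.058) = 1.65 × 10^-4 M
pH = −log(1.65 × 10^-4) = 3.78

pH = 3.78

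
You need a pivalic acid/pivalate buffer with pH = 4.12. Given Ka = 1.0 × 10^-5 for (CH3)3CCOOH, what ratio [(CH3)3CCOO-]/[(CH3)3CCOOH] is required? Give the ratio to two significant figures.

pKa = -log(1.0 × 10^-5) = 5.000
pH = pKa + log(r) ⇒ log(r) = 4.12 − 5.000 = -0.880
r = [(CH3)3CCOO-]/[(CH3)3CCOOH] = 10^(-0.880) = 0.132

ratio = 0.13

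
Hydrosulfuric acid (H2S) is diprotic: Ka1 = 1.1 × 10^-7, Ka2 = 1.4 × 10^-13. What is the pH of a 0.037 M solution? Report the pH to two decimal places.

pH = 4.20

Since Ka1 ≫ Ka2, the first ionization dominates [H+].
Ka1 = x²/(0.037 − x) = 1.1 × 10^-7
x ≈ √(1.1 × 10^-7 × 0.037) = 6.38 × 10^-5 M
pH = −log(6.38 × 10^-5) = 4.20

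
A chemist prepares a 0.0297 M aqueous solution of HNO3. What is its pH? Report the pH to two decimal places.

pH = 1.53

HNO3 is a strong acid and dissociates completely, so [H+] = 0.0297 M.
pH = -log(0.0297) = 1.53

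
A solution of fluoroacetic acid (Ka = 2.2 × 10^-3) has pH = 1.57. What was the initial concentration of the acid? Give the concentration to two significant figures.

C₀ = 3.6 × 10^-1 M

[H+] = 10^(-1.57) = 2.69 × 10^-2 M = x
Ka = x²/(C₀ − x) ⇒ C₀ = x + x²/Ka
C₀ = 2.69 × 10^-2 + (2.69 × 10^-2)²/(2.2 × 10^-3) = 3.56 × 10^-1 M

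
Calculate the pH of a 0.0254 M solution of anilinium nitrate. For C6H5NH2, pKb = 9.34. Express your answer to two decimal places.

pH = 3.13

C6H5NH3+ is the conjugate acid of the weak base C6H5NH2.
Kb = 10^(−9.34) = 4.57 × 10^-10
Ka = Kw/Kb = 1.0×10^-14 / 4.57 × 10^-10 = 2.19 × 10^-5
Ka = [H+]²/(0.0254 − [H+]) = 2.19 × 10^-5
Assume [H+] ≪ 0.0254: [H+] ≈ √(2.19 × 10^-5 × 0.0254) = 7.46 × 10^-4 M
Check: 2.9% ionized — well under 5%, approximation valid.
pH = −log(7.46 × 10^-4) = 3.13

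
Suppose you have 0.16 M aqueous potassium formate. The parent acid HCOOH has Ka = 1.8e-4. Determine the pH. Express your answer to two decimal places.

HCOO- is the conjugate base of the weak acid HCOOH.
Kb = Kw/Ka = 1.0×10^-14 / 1.8 × 10^-4 = 5.56 × 10^-11
Let x = [OH-] at equilibrium. Kb = x²/(0.16 − x).
Neglecting x in the denominator: x = √(5.56 × 10^-11 × 0.16) = 2.98 × 10^-6 M
(x/C₀ = 0.0019% < 5%, so the approximation holds.)
pOH = 5.53, so pH = 14.00 − pOH = 8.47

pH = 8.47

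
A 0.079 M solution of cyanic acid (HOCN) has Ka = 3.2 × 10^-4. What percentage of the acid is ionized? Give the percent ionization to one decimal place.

6.2%

HOCN ⇌ OCN- + H+; let x = [H+] at equilibrium.
Ka = x²/(C₀ − x); solving the quadratic gives x = 4.87 × 10^-3 M.
% ionization = x/C₀ × 100% = 4.87 × 10^-3/0.079 × 100% = 6.2%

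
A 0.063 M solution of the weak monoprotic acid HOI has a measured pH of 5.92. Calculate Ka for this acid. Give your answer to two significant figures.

[H+] = 10^(-5.92) = 1.20 × 10^-6 M
At equilibrium [HA] = 0.063 − 1.20 × 10^-6 = 6.30 × 10^-2 M
Ka = [H+][A-]/[HA] = (1.20 × 10^-6)² / 6.30 × 10^-2 = 2.3 × 10^-11

Ka = 2.3 × 10^-11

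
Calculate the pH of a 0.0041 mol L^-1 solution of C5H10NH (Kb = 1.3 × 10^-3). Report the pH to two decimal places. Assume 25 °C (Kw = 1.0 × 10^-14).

pH = 11.24

C5H10NH + H2O ⇌ C5H10NH2+ + OH-
From the ICE table, Kb = x²/(0.0041 − x) = 1.3 × 10^-3.
Here C₀/Kb ≈ 3.15, so the small-x approximation fails. Use the quadratic:
x = (−Kb + √(Kb² + 4·Kb·C₀))/2 = 1.75 × 10^-3 M
pOH = 2.76, so pH = 14.00 − pOH = 11.24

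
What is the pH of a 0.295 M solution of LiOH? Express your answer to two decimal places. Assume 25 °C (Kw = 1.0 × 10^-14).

LiOH is a strong base; [OH-] = 0.295 M.
pOH = -log(0.295) = 0.53
pH = 14.00 - 0.53 = 13.47

pH = 13.47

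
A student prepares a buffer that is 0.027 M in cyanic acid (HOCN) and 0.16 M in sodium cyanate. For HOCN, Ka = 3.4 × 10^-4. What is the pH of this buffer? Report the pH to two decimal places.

pKa = −log(3.4 × 10^-4) = 3.469
Henderson–Hasselbalch: pH = pKa + log([OCN-]/[HOCN]) = 3.469 + log(0.16/0.027)
pH = 3.469 + (+0.773) = 4.24

pH = 4.24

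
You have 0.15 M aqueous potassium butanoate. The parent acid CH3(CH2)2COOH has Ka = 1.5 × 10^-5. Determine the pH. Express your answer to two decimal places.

CH3(CH2)2COO- is the conjugate base of the weak acid CH3(CH2)2COOH.
Kb = Kw/Ka = 1.0×10^-14 / 1.5 × 10^-5 = 6.67 × 10^-10
From the ICE table, Kb = [OH-]²/(0.15 − [OH-]) = 6.67 × 10^-10.
Neglecting [OH-] in the denominator: [OH-] = √(6.67 × 10^-10 × 0.15) = 1.00 × 10^-5 M
([OH-]/C₀ = 0.0067% < 5%, so the approximation holds.)
pOH = 5.00, so pH = 14.00 − pOH = 9.00

pH = 9.00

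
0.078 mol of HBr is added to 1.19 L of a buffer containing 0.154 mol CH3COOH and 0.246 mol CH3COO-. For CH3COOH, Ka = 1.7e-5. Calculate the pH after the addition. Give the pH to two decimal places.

Added H+ converts CH3COO- to CH3COOH: CH3COOH → 0.232 mol, CH3COO- → 0.168 mol.
pKa = −log(1.7 × 10^-5) = 4.770
pH = pKa + log([A⁻]/[HA]) = 4.770 + log(0.168/0.232) = 4.770 -0.140

pH = 4.63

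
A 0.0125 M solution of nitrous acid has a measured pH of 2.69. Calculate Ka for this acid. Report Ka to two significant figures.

Ka = 4.0 × 10^-4

[H+] = 10^(-2.69) = 2.04 × 10^-3 M
At equilibrium [HA] = 0.0125 − 2.04 × 10^-3 = 1.05 × 10^-2 M
Ka = [H+][A-]/[HA] = (2.04 × 10^-3)² / 1.05 × 10^-2 = 4.0 × 10^-4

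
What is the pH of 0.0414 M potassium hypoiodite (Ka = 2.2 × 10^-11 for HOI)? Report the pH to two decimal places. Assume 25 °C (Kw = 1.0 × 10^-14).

pH = 11.61

OI- is the conjugate base of the weak acid HOI.
Kb = Kw/Ka = 1.0×10^-14 / 2.2 × 10^-11 = 4.55 × 10^-4
From the ICE table, Kb = [OH-]²/(0.0414 − [OH-]) = 4.55 × 10^-4.
[OH-] is not negligible relative to C₀; solve [OH-]² + 0.000455·[OH-] − 1.88e-05 = 0.
[OH-] = [−0.000455 + √(0.000455² + 7.53e-05)]/2 = 4.12 × 10^-3 M
pOH = 2.39, so pH = 14.00 − pOH = 11.61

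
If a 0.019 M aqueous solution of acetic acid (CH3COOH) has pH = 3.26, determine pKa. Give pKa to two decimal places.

pKa = 4.79

[H+] = 10^(-3.26) = 5.50 × 10^-4 M
At equilibrium [HA] = 0.019 − 5.50 × 10^-4 = 1.85 × 10^-2 M
Ka = [H+][A-]/[HA] = (5.50 × 10^-4)² / 1.85 × 10^-2 = 1.64 × 10^-5
pKa = -log(1.64 × 10^-5) = 4.79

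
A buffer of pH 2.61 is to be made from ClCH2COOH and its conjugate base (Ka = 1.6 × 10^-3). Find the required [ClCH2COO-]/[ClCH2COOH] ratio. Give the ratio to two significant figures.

ratio = 0.65

pKa = -log(1.6 × 10^-3) = 2.796
pH = pKa + log(r) ⇒ log(r) = 2.61 − 2.796 = -0.186
r = [ClCH2COO-]/[ClCH2COOH] = 10^(-0.186) = 0.652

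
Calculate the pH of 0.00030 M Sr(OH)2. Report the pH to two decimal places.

Sr(OH)2 is a strong base (each formula unit releases 2 OH-); [OH-] = 0.0006 M.
pOH = -log(0.0006) = 3.22
pH = 14.00 - 3.22 = 10.78

pH = 10.78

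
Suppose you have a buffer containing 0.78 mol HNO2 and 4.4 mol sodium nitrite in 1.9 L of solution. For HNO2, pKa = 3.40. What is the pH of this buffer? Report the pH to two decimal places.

pH = 4.15

Henderson–Hasselbalch: pH = pKa + log([NO2-]/[HNO2]) = 3.40 + log(4.4/0.78)
pH = 3.40 + (+0.751) = 4.15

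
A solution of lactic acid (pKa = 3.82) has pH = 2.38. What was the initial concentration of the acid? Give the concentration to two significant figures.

[H+] = 10^(-2.38) = 4.17 × 10^-3 M = x
Ka = 10^(−3.82) = 1.51 × 10^-4
Ka = x²/(C₀ − x) ⇒ C₀ = x + x²/Ka
C₀ = 4.17 × 10^-3 + (4.17 × 10^-3)²/(1.51 × 10^-4) = 1.19 × 10^-1 M

C₀ = 1.2 × 10^-1 M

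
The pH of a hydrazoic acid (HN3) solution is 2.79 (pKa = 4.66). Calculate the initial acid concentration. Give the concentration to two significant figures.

C₀ = 1.2 × 10^-1 M

[H+] = 10^(-2.79) = 1.62 × 10^-3 M = x
Ka = 10^(−4.66) = 2.19 × 10^-5
Ka = x²/(C₀ − x) ⇒ C₀ = x + x²/Ka
C₀ = 1.62 × 10^-3 + (1.62 × 10^-3)²/(2.19 × 10^-5) = 1.21 × 10^-1 M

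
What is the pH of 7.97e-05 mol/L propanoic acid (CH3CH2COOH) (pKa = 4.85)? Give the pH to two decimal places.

pH = 4.57

CH3CH2COOH ⇌ CH3CH2COO- + H+
Ka = 10^(−4.85) = 1.41 × 10^-5
From the ICE table, Ka = x²/(7.97e-05 − x) = 1.41 × 10^-5.
Here C₀/Ka ≈ 5.65, so the small-x approximation fails. Use the quadratic:
x = (−Ka + √(Ka² + 4·Ka·C₀))/2 = 2.72 × 10^-5 M
pH = −log(2.72 × 10^-5) = 4.57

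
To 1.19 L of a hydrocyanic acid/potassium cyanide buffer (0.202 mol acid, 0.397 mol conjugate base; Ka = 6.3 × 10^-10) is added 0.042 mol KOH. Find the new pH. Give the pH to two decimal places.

pH = 9.64

After neutralization: n(HCN) = 0.16 mol, n(CN-) = 0.439 mol.
pKa = −log(6.3 × 10^-10) = 9.201
Henderson–Hasselbalch with mole ratio 0.439/0.16: pH = 9.201 + (+0.438)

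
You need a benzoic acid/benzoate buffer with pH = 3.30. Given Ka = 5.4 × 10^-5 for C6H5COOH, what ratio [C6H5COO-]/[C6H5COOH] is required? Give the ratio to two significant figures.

pKa = -log(5.4 × 10^-5) = 4.268
pH = pKa + log(r) ⇒ log(r) = 3.30 − 4.268 = -0.968
r = [C6H5COO-]/[C6H5COOH] = 10^(-0.968) = 0.108

ratio = 0.11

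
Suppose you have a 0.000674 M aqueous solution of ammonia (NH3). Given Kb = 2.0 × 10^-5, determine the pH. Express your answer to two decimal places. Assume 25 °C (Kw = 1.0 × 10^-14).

NH3 + H2O ⇌ NH4+ + OH-
Kb = x²/(0.000674 − x) = 2.0 × 10^-5
Here C₀/Kb ≈ 33.7, so the small-x approximation fails. Use the quadratic:
x = [−2e-05 + √(2e-05² + 5.39e-08)]/2 = 1.07 × 10^-4 M
pOH = 3.97, so pH = 14.00 − pOH = 10.03

pH = 10.03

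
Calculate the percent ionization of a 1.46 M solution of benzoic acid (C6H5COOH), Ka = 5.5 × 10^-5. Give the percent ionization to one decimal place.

0.6%

C6H5COOH ⇌ C6H5COO- + H+; let x = [H+] at equilibrium.
x ≈ √(Ka·C₀) = √(5.5 × 10^-5 × 1.46) = 8.96 × 10^-3 M
Fraction ionized = 8.96 × 10^-3 / 1.46 = 0.0061 → 0.6%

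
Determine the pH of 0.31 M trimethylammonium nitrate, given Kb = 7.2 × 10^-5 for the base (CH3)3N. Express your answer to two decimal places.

pH = 5.18

(CH3)3NH+ is the conjugate acid of the weak base (CH3)3N.
Ka = Kw/Kb = 1.0×10^-14 / 7.2 × 10^-5 = 1.39 × 10^-10
From the ICE table, Ka = [H+]²/(0.31 − [H+]) = 1.39 × 10^-10.
Neglecting [H+] in the denominator: [H+] = √(1.39 × 10^-10 × 0.31) = 6.56 × 10^-6 M
([H+]/C₀ = 0.0021% < 5%, so the approximation holds.)
pH = −log(6.56 × 10^-6) = 5.18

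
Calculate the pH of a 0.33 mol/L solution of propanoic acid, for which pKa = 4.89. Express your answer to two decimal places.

CH3CH2COOH ⇌ CH3CH2COO- + H+
Ka = 10^(−4.89) = 1.29 × 10^-5
Ka = x²/(0.33 − x) = 1.29 × 10^-5
Neglecting x in the denominator: x = √(1.29 × 10^-5 × 0.33) = 2.06 × 10^-3 M
Check: 0.63% ionized — well under 5%, approximation valid.
pH = −log[H+] = −log(2.06 × 10^-3) = 2.69

pH = 2.69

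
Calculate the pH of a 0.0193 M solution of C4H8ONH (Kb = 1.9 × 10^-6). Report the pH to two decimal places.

C4H8ONH + H2O ⇌ C4H8ONH2+ + OH-
Kb = [OH-]²/(0.0193 − [OH-]) = 1.9 × 10^-6
Neglecting [OH-] in the denominator: [OH-] = √(1.9 × 10^-6 × 0.0193) = 1.91 × 10^-4 M
pOH = −log(1.91 × 10^-4) = 3.72; pH = 14.00 − 3.72 = 10.28

pH = 10.28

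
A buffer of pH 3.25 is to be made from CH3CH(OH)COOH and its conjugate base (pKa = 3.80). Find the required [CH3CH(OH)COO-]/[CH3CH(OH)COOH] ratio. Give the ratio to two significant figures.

pH = pKa + log(r) ⇒ log(r) = 3.25 − 3.80 = -0.55
r = [CH3CH(OH)COO-]/[CH3CH(OH)COOH] = 10^(-0.55) = 0.282

ratio = 0.28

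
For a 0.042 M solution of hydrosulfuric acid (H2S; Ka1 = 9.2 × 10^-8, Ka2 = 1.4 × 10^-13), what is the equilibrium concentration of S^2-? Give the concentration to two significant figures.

First ionization gives [H+] ≈ [HS-] = 6.22 × 10^-5 M.
Second step: Ka2 = [H+][S^2-]/[HS-] ≈ [S^2-] (since [H+] ≈ [HS-]).
So [S^2-] ≈ Ka2.

1.4 × 10^-13 M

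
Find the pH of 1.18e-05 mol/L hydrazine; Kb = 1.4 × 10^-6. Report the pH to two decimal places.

N2H4 + H2O ⇌ N2H5+ + OH-
Kb = [OH-]²/(1.18e-05 − [OH-]) = 1.4 × 10^-6
The 5% rule fails; solving [OH-]² + Kb·[OH-] − Kb·C₀ = 0 exactly:
[OH-] = [−1.4e-06 + √(1.4e-06² + 6.61e-11)]/2 = 3.42 × 10^-6 M
pOH = −log(3.42 × 10^-6) = 5.47; pH = 14.00 − 5.47 = 8.53

pH = 8.53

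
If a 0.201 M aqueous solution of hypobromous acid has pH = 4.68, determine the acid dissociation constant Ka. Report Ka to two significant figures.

[H+] = 10^(-4.68) = 2.09 × 10^-5 M
At equilibrium [HA] = 0.201 − 2.09 × 10^-5 = 2.01 × 10^-1 M
Ka = [H+][A-]/[HA] = (2.09 × 10^-5)² / 2.01 × 10^-1 = 2.2 × 10^-9

Ka = 2.2 × 10^-9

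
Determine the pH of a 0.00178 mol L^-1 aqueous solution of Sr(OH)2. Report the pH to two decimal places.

Sr(OH)2 is a strong base (each formula unit releases 2 OH-); [OH-] = 0.00356 M.
pOH = -log(0.00356) = 2.45
pH = 14.00 - 2.45 = 11.55

pH = 11.55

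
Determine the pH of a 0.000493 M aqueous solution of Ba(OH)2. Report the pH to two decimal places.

pH = 10.99

Ba(OH)2 is a strong base (each formula unit releases 2 OH-); [OH-] = 0.000986 M.
pOH = -log(0.000986) = 3.01
pH = 14.00 - 3.01 = 10.99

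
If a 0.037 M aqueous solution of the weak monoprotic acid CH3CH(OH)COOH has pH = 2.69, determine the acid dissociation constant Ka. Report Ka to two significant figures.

Ka = 1.2 × 10^-4

[H+] = 10^(-2.69) = 2.04 × 10^-3 M
At equilibrium [HA] = 0.037 − 2.04 × 10^-3 = 3.50 × 10^-2 M
Ka = [H+][A-]/[HA] = (2.04 × 10^-3)² / 3.50 × 10^-2 = 1.2 × 10^-4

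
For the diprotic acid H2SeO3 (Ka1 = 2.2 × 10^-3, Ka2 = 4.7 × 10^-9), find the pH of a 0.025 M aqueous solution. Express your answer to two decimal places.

Since Ka1 ≫ Ka2, the first ionization dominates [H+].
Ka1 = x²/(0.025 − x) = 2.2 × 10^-3
Solving the quadratic: x = (−Ka1 + √(Ka1² + 4·Ka1·C₀))/2 = 6.40 × 10^-3 M
pH = −log(6.40 × 10^-3) = 2.19

pH = 2.19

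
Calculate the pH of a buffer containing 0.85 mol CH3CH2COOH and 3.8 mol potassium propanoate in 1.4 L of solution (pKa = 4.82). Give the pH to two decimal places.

Using pH = pKa + log([base]/[acid]) with [base]/[acid] = 3.8/0.85:
pH = 4.82 + (+0.650) = 5.47

pH = 5.47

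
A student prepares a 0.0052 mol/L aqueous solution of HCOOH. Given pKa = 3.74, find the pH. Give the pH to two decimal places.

HCOOH ⇌ HCOO- + H+
Ka = 10^(−3.74) = 1.82 × 10^-4
From the ICE table, Ka = x²/(0.0052 − x) = 1.82 × 10^-4.
The 5% rule fails; solving x² + Ka·x − Ka·C₀ = 0 exactly:
x = (−Ka + √(Ka² + 4·Ka·C₀))/2 = 8.86 × 10^-4 M
pH = −log(8.86 × 10^-4) = 3.05

pH = 3.05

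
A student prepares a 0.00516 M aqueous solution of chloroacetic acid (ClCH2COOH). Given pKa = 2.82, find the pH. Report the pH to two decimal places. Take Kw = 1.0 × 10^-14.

ClCH2COOH ⇌ ClCH2COO- + H+
Ka = 10^(−2.82) = 1.51 × 10^-3
Ka = [H+]²/(0.00516 − [H+]) = 1.51 × 10^-3
[H+] is not negligible relative to C₀; solve [H+]² + 0.00151·[H+] − 7.79e-06 = 0.
[H+] = [−0.00151 + √(0.00151² + 3.12e-05)]/2 = 2.14 × 10^-3 M
pH = −log(2.14 × 10^-3) = 2.67

pH = 2.67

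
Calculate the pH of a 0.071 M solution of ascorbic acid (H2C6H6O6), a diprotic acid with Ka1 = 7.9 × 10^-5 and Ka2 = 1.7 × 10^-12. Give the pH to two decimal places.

pH = 2.63

Since Ka1 ≫ Ka2, the first ionization dominates [H+].
Ka1 = x²/(0.071 − x) = 7.9 × 10^-5
x ≈ √(7.9 × 10^-5 × 0.071) = 2.37 × 10^-3 M
pH = −log(2.37 × 10^-3) = 2.63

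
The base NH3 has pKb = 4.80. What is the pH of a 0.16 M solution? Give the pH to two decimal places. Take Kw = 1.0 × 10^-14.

pH = 11.20

NH3 + H2O ⇌ NH4+ + OH-
Kb = 10^(−4.80) = 1.58 × 10^-5
Let x = [OH-] at equilibrium. Kb = x²/(0.16 − x).
Neglecting x in the denominator: x = √(1.58 × 10^-5 × 0.16) = 1.59 × 10^-3 M
pOH = −log(1.59 × 10^-3) = 2.80; pH = 14.00 − 2.80 = 11.20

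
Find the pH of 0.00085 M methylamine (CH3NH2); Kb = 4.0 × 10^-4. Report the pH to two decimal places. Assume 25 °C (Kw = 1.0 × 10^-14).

CH3NH2 + H2O ⇌ CH3NH3+ + OH-
Let x = [OH-] at equilibrium. Kb = x²/(0.00085 − x).
The 5% rule fails; solving x² + Kb·x − Kb·C₀ = 0 exactly:
x = [−0.0004 + √(0.0004² + 1.36e-06)]/2 = 4.16 × 10^-4 M
pOH = −log(4.16 × 10^-4) = 3.38; pH = 14.00 − 3.38 = 10.62

pH = 10.62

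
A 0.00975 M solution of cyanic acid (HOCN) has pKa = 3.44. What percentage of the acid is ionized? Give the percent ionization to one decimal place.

HOCN ⇌ OCN- + H+; let x = [H+] at equilibrium.
Ka = 10^(−3.44) = 3.63 × 10^-4
Solve x² + 0.000363x − 3.54e-06 = 0 → x = 1.71 × 10^-3 M
% ionization = x/C₀ × 100% = 1.71 × 10^-3/0.00975 × 100% = 17.5%

17.5%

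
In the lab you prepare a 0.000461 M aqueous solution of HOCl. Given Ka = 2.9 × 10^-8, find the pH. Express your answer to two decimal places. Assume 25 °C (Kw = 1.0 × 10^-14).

pH = 5.44

HOCl ⇌ OCl- + H+
Let x = [H+] at equilibrium. Ka = x²/(0.000461 − x).
Neglecting x in the denominator: x = √(2.9 × 10^-8 × 0.000461) = 3.66 × 10^-6 M
(x/C₀ = 0.79% < 5%, so the approximation holds.)
pH = −log[H+] = −log(3.66 × 10^-6) = 5.44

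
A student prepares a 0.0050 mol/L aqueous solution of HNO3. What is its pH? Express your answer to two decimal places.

pH = 2.30

HNO3 is a strong acid and dissociates completely, so [H+] = 0.0050 M.
pH = -log(0.005) = 2.30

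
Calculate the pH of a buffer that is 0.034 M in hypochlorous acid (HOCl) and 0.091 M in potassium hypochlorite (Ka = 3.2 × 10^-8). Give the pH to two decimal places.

pH = 7.92

pKa = −log(3.2 × 10^-8) = 7.495
Henderson–Hasselbalch: pH = pKa + log([OCl-]/[HOCl]) = 7.495 + log(0.091/0.034)
pH = 7.495 + (+0.428) = 7.92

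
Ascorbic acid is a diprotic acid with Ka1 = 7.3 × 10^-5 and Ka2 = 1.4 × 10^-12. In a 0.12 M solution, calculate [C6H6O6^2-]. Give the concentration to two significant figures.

First ionization gives [H+] ≈ [HC6H6O6-] = 2.96 × 10^-3 M.
Second step: Ka2 = [H+][C6H6O6^2-]/[HC6H6O6-] ≈ [C6H6O6^2-] (since [H+] ≈ [HC6H6O6-]).
So [C6H6O6^2-] ≈ Ka2.

1.4 × 10^-12 M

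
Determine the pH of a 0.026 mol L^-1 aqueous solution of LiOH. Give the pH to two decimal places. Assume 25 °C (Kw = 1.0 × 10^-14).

pH = 12.41

LiOH is a strong base; [OH-] = 0.026 M.
pOH = -log(0.026) = 1.59
pH = 14.00 - 1.59 = 12.41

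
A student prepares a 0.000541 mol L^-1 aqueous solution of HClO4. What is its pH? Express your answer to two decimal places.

pH = 3.27

HClO4 is a strong acid and dissociates completely, so [H+] = 0.000541 M.
pH = -log(0.000541) = 3.27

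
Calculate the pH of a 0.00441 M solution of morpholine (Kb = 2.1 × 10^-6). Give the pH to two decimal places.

C4H8ONH + H2O ⇌ C4H8ONH2+ + OH-
From the ICE table, Kb = [OH-]²/(0.00441 − [OH-]) = 2.1 × 10^-6.
Neglecting [OH-] in the denominator: [OH-] = √(2.1 × 10^-6 × 0.00441) = 9.62 × 10^-5 M
pOH = −log(9.62 × 10^-5) = 4.02; pH = 14.00 − 4.02 = 9.98

pH = 9.98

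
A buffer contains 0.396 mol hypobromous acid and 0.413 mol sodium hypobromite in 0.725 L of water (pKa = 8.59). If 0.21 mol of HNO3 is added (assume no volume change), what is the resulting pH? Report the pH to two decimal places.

pH = 8.12

After neutralization: n(HOBr) = 0.606 mol, n(OBr-) = 0.203 mol.
Henderson–Hasselbalch with mole ratio 0.203/0.606: pH = 8.59 + (-0.475)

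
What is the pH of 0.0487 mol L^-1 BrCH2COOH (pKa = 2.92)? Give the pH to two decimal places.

BrCH2COOH ⇌ BrCH2COO- + H+
Ka = 10^(−2.92) = 1.20 × 10^-3
Ka = x²/(0.0487 − x) = 1.20 × 10^-3
x is not negligible relative to C₀; solve x² + 0.0012·x − 5.84e-05 = 0.
x = [−0.0012 + √(0.0012² + 0.000234)]/2 = 7.07 × 10^-3 M
pH = −log(7.07 × 10^-3) = 2.15

pH = 2.15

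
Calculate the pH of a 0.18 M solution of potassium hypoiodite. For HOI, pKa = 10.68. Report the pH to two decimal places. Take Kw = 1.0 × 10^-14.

pH = 11.96

OI- is the conjugate base of the weak acid HOI.
Ka = 10^(−10.68) = 2.09 × 10^-11
Kb = Kw/Ka = 1.0×10^-14 / 2.09 × 10^-11 = 4.78 × 10^-4
Kb = [OH-]²/(0.18 − [OH-]) = 4.78 × 10^-4
[OH-] is not negligible relative to C₀; solve [OH-]² + 0.000478·[OH-] − 8.6e-05 = 0.
[OH-] = (−Kb + √(Kb² + 4·Kb·C₀))/2 = 9.04 × 10^-3 M
pOH = 2.04, so pH = 14.00 − pOH = 11.96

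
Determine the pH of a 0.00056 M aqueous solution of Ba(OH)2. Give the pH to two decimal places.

Ba(OH)2 is a strong base (each formula unit releases 2 OH-); [OH-] = 0.00112 M.
pOH = -log(0.00112) = 2.95
pH = 14.00 - 2.95 = 11.05

pH = 11.05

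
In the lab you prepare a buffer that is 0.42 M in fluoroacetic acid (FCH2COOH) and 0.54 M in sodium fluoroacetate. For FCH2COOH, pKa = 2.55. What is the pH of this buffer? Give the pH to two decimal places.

pH = 2.66

Henderson–Hasselbalch: pH = pKa + log([FCH2COO-]/[FCH2COOH]) = 2.55 + log(0.54/0.42)
pH = 2.55 + (+0.109) = 2.66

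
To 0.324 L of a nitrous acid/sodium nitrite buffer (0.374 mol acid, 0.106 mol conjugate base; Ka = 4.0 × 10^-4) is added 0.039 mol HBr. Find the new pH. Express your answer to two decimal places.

pH = 2.61

After neutralization: n(HNO2) = 0.413 mol, n(NO2-) = 0.067 mol.
pKa = −log(4.0 × 10^-4) = 3.398
Henderson–Hasselbalch with mole ratio 0.067/0.413: pH = 3.398 + (-0.790)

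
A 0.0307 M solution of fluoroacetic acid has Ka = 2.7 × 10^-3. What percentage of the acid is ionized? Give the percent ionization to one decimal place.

25.6%

FCH2COOH ⇌ FCH2COO- + H+; let x = [H+] at equilibrium.
Ka = x²/(C₀ − x); solving the quadratic gives x = 7.85 × 10^-3 M.
Fraction ionized = 7.85 × 10^-3 / 0.0307 = 0.2557 → 25.6%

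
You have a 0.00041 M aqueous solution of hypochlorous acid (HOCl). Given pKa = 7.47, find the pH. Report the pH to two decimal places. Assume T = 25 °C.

pH = 5.43

HOCl ⇌ OCl- + H+
Ka = 10^(−7.47) = 3.39 × 10^-8
From the ICE table, Ka = x²/(0.00041 − x) = 3.39 × 10^-8.
Assume x ≪ 0.00041: x ≈ √(3.39 × 10^-8 × 0.00041) = 3.73 × 10^-6 M
(x/C₀ = 0.91% < 5%, so the approximation holds.)
pH = −log(3.73 × 10^-6) = 5.43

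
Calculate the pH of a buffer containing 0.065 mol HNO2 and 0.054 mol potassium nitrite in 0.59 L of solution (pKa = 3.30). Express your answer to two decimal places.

pH = 3.22

Using pH = pKa + log([base]/[acid]) with [base]/[acid] = 0.054/0.065:
pH = 3.30 + (-0.081) = 3.22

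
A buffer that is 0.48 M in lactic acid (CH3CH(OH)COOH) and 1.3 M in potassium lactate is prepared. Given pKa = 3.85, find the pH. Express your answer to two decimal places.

pH = 4.28

pH = pKa + log([A⁻]/[HA]) = 3.85 + log(1.3/0.48)
pH = 3.85 + (+0.433) = 4.28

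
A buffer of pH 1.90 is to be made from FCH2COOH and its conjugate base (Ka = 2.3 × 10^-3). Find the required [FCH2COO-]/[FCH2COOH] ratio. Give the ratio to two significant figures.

pKa = -log(2.3 × 10^-3) = 2.638
pH = pKa + log(r) ⇒ log(r) = 1.90 − 2.638 = -0.738
r = [FCH2COO-]/[FCH2COOH] = 10^(-0.738) = 0.183

ratio = 0.18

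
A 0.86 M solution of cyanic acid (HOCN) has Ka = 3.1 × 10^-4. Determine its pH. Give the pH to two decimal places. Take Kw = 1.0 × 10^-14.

HOCN ⇌ OCN- + H+
Ka = [H+]²/(0.86 − [H+]) = 3.1 × 10^-4
Assume [H+] ≪ 0.86: [H+] ≈ √(3.1 × 10^-4 × 0.86) = 1.63 × 10^-2 M
([H+]/C₀ = 1.9% < 5%, so the approximation holds.)
pH = −log[H+] = −log(1.63 × 10^-2) = 1.79

pH = 1.79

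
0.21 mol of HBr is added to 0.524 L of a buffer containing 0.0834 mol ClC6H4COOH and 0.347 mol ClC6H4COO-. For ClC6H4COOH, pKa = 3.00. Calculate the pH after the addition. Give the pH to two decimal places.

Added H+ converts ClC6H4COO- to ClC6H4COOH: ClC6H4COOH → 0.293 mol, ClC6H4COO- → 0.137 mol.
Henderson–Hasselbalch with mole ratio 0.137/0.293: pH = 3.00 + (-0.330)

pH = 2.67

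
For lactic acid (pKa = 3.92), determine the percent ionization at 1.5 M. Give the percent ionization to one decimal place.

CH3CH(OH)COOH ⇌ CH3CH(OH)COO- + H+; let x = [H+] at equilibrium.
Ka = 10^(−3.92) = 1.20 × 10^-4
x ≈ √(Ka·C₀) = √(1.20 × 10^-4 × 1.5) = 1.34 × 10^-2 M
% ionization = x/C₀ × 100% = 1.34 × 10^-2/1.5 × 100% = 0.9%

0.9%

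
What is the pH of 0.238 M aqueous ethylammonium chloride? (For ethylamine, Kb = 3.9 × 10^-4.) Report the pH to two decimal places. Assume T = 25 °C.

C2H5NH3+ is the conjugate acid of the weak base C2H5NH2.
Ka = Kw/Kb = 1.0×10^-14 / 3.9 × 10^-4 = 2.56 × 10^-11
Ka = x²/(0.238 − x) = 2.56 × 10^-11
Assume x ≪ 0.238: x ≈ √(2.56 × 10^-11 × 0.238) = 2.47 × 10^-6 M
Check: 0.001% ionized — well under 5%, approximation valid.
pH = −log(2.47 × 10^-6) = 5.61

pH = 5.61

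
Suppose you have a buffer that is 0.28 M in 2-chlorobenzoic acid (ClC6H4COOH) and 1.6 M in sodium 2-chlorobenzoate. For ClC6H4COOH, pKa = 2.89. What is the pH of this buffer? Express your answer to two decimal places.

pH = 3.65

Henderson–Hasselbalch: pH = pKa + log([ClC6H4COO-]/[ClC6H4COOH]) = 2.89 + log(1.6/0.28)
pH = 2.89 + (+0.757) = 3.65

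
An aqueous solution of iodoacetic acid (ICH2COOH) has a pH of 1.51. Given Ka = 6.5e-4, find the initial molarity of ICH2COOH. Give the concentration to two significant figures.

C₀ = 1.5 M

[H+] = 10^(-1.51) = 3.09 × 10^-2 M = x
Ka = x²/(C₀ − x) ⇒ C₀ = x + x²/Ka
C₀ = 3.09 × 10^-2 + (3.09 × 10^-2)²/(6.5 × 10^-4) = 1.50 M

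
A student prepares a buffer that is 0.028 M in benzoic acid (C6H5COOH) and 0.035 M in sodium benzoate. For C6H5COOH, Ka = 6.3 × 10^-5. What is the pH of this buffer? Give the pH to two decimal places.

pH = 4.30

pKa = −log(6.3 × 10^-5) = 4.201
Using pH = pKa + log([base]/[acid]) with [base]/[acid] = 0.035/0.028:
pH = 4.201 + (+0.097) = 4.30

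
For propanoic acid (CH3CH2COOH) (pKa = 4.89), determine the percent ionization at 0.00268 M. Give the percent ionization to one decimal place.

CH3CH2COOH ⇌ CH3CH2COO- + H+; let x = [H+] at equilibrium.
Ka = 10^(−4.89) = 1.29 × 10^-5
Ka = x²/(C₀ − x); solving the quadratic gives x = 1.80 × 10^-4 M.
% ionization = x/C₀ × 100% = 1.80 × 10^-4/0.00268 × 100% = 6.7%

6.7%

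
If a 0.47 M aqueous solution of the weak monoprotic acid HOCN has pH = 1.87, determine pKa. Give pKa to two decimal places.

pKa = 3.40

[H+] = 10^(-1.87) = 1.35 × 10^-2 M
At equilibrium [HA] = 0.47 − 1.35 × 10^-2 = 4.56 × 10^-1 M
Ka = [H+][A-]/[HA] = (1.35 × 10^-2)² / 4.56 × 10^-1 = 4.00 × 10^-4
pKa = -log(4.00 × 10^-4) = 3.40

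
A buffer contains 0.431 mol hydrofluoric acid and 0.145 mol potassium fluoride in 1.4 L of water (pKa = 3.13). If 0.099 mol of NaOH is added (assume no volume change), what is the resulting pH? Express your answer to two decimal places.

pH = 3.00

After neutralization: n(HF) = 0.332 mol, n(F-) = 0.244 mol.
pH = pKa + log(n_F-/n_HF) = 3.13 + log(0.244/0.332) = 3.13 + (-0.134)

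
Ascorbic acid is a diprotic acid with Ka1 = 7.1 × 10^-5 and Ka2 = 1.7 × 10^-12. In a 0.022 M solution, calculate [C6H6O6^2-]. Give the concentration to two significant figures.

1.7 × 10^-12 M

First ionization gives [H+] ≈ [HC6H6O6-] = 1.21 × 10^-3 M.
Second step: Ka2 = [H+][C6H6O6^2-]/[HC6H6O6-] ≈ [C6H6O6^2-] (since [H+] ≈ [HC6H6O6-]).
So [C6H6O6^2-] ≈ Ka2.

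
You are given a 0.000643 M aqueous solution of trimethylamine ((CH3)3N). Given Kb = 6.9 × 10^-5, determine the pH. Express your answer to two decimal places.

(CH3)3N + H2O ⇌ (CH3)3NH+ + OH-
From the ICE table, Kb = [OH-]²/(0.000643 − [OH-]) = 6.9 × 10^-5.
Here C₀/Kb ≈ 9.32, so the small-[OH-] approximation fails. Use the quadratic:
[OH-] = (−Kb + √(Kb² + 4·Kb·C₀))/2 = 1.79 × 10^-4 M
pOH = −log(1.79 × 10^-4) = 3.75; pH = 14.00 − 3.75 = 10.25

pH = 10.25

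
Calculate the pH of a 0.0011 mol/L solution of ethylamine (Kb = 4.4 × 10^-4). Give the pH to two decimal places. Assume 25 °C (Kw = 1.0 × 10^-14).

C2H5NH2 + H2O ⇌ C2H5NH3+ + OH-
From the ICE table, Kb = x²/(0.0011 − x) = 4.4 × 10^-4.
The 5% rule fails; solving x² + Kb·x − Kb·C₀ = 0 exactly:
x = (−Kb + √(Kb² + 4·Kb·C₀))/2 = 5.10 × 10^-4 M
pOH = 3.29, so pH = 14.00 − pOH = 10.71

pH = 10.71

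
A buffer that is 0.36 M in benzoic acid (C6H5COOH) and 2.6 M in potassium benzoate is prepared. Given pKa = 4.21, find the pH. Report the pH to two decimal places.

Henderson–Hasselbalch: pH = pKa + log([C6H5COO-]/[C6H5COOH]) = 4.21 + log(2.6/0.36)
pH = 4.21 + (+0.859) = 5.07

pH = 5.07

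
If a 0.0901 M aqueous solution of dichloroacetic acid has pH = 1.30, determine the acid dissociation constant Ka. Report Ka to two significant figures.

[H+] = 10^(-1.30) = 5.01 × 10^-2 M
At equilibrium [HA] = 0.0901 − 5.01 × 10^-2 = 4.00 × 10^-2 M
Ka = [H+][A-]/[HA] = (5.01 × 10^-2)² / 4.00 × 10^-2 = 6.3 × 10^-2

Ka = 6.3 × 10^-2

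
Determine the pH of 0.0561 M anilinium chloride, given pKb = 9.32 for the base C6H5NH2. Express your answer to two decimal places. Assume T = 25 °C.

pH = 2.97

C6H5NH3+ is the conjugate acid of the weak base C6H5NH2.
Kb = 10^(−9.32) = 4.79 × 10^-10
Ka = Kw/Kb = 1.0×10^-14 / 4.79 × 10^-10 = 2.09 × 10^-5
Let x = [H+] at equilibrium. Ka = x²/(0.0561 − x).
Assume x ≪ 0.0561: x ≈ √(2.09 × 10^-5 × 0.0561) = 1.08 × 10^-3 M
(x/C₀ = 1.9% < 5%, so the approximation holds.)
pH = −log(1.08 × 10^-3) = 2.97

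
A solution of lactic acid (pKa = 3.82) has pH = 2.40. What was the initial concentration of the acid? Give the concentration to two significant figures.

[H+] = 10^(-2.40) = 3.98 × 10^-3 M = x
Ka = 10^(−3.82) = 1.51 × 10^-4
Ka = x²/(C₀ − x) ⇒ C₀ = x + x²/Ka
C₀ = 3.98 × 10^-3 + (3.98 × 10^-3)²/(1.51 × 10^-4) = 1.09 × 10^-1 M

C₀ = 1.1 × 10^-1 M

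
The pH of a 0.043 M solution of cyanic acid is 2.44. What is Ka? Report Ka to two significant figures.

Ka = 3.3 × 10^-4

[H+] = 10^(-2.44) = 3.63 × 10^-3 M
At equilibrium [HA] = 0.043 − 3.63 × 10^-3 = 3.94 × 10^-2 M
Ka = [H+][A-]/[HA] = (3.63 × 10^-3)² / 3.94 × 10^-2 = 3.3 × 10^-4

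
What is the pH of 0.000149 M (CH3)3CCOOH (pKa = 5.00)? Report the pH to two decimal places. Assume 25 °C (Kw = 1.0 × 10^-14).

(CH3)3CCOOH ⇌ (CH3)3CCOO- + H+
Ka = 10^(−5.00) = 1.00 × 10^-5
Ka = [H+]²/(0.000149 − [H+]) = 1.00 × 10^-5
[H+] is not negligible relative to C₀; solve [H+]² + 1e-05·[H+] − 1.49e-09 = 0.
[H+] = (−Ka + √(Ka² + 4·Ka·C₀))/2 = 3.39 × 10^-5 M
pH = −log[H+] = −log(3.39 × 10^-5) = 4.47

pH = 4.47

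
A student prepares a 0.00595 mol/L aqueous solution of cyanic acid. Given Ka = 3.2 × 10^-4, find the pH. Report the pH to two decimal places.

HOCN ⇌ OCN- + H+
Ka = [H+]²/(0.00595 − [H+]) = 3.2 × 10^-4
[H+] is not negligible relative to C₀; solve [H+]² + 0.00032·[H+] − 1.9e-06 = 0.
[H+] = (−Ka + √(Ka² + 4·Ka·C₀))/2 = 1.23 × 10^-3 M
pH = −log[H+] = −log(1.23 × 10^-3) = 2.91

pH = 2.91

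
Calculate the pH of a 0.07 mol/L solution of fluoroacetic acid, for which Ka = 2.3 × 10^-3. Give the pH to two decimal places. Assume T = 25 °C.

FCH2COOH ⇌ FCH2COO- + H+
From the ICE table, Ka = x²/(0.07 − x) = 2.3 × 10^-3.
The 5% rule fails; solving x² + Ka·x − Ka·C₀ = 0 exactly:
x = [−0.0023 + √(0.0023² + 0.000644)]/2 = 1.16 × 10^-2 M
pH = −log[H+] = −log(1.16 × 10^-2) = 1.94

pH = 1.94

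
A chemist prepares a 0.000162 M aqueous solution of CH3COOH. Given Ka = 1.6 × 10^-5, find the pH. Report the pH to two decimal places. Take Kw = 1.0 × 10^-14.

CH3COOH ⇌ CH3COO- + H+
From the ICE table, Ka = x²/(0.000162 − x) = 1.6 × 10^-5.
The 5% rule fails; solving x² + Ka·x − Ka·C₀ = 0 exactly:
x = [−1.6e-05 + √(1.6e-05² + 1.04e-08)]/2 = 4.35 × 10^-5 M
pH = −log[H+] = −log(4.35 × 10^-5) = 4.36

pH = 4.36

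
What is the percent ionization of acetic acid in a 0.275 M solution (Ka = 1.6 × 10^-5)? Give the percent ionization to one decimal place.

CH3COOH ⇌ CH3COO- + H+; let x = [H+] at equilibrium.
x ≈ √(Ka·C₀) = √(1.6 × 10^-5 × 0.275) = 2.10 × 10^-3 M
Fraction ionized = 2.10 × 10^-3 / 0.275 = 0.0076 → 0.8%

0.8%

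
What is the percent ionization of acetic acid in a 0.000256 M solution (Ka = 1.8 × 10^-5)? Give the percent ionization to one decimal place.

23.2%

CH3COOH ⇌ CH3COO- + H+; let x = [H+] at equilibrium.
Solve x² + 1.8e-05x − 4.61e-09 = 0 → x = 5.95 × 10^-5 M
Fraction ionized = 5.95 × 10^-5 / 0.000256 = 0.2324 → 23.2%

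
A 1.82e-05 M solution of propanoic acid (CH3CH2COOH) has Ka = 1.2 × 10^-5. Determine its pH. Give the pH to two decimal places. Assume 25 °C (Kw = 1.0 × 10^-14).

pH = 5.00

CH3CH2COOH ⇌ CH3CH2COO- + H+
Let x = [H+] at equilibrium. Ka = x²/(1.82e-05 − x).
x is not negligible relative to C₀; solve x² + 1.2e-05·x − 2.18e-10 = 0.
x = (−Ka + √(Ka² + 4·Ka·C₀))/2 = 9.95 × 10^-6 M
pH = −log[H+] = −log(9.95 × 10^-6) = 5.00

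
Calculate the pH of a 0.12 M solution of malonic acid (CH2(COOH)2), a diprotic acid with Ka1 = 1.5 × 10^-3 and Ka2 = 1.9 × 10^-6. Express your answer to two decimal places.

pH = 1.90

Since Ka1 ≫ Ka2, the first ionization dominates [H+].
Ka1 = x²/(0.12 − x) = 1.5 × 10^-3
Solving the quadratic: x = (−Ka1 + √(Ka1² + 4·Ka1·C₀))/2 = 1.27 × 10^-2 M
pH = −log(1.27 × 10^-2) = 1.90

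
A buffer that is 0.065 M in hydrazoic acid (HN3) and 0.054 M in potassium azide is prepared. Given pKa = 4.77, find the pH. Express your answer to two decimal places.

pH = 4.69

Henderson–Hasselbalch: pH = pKa + log([N3-]/[HN3]) = 4.77 + log(0.054/0.065)
pH = 4.77 + (-0.081) = 4.69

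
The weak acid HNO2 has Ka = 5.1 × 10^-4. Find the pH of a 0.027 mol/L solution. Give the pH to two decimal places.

HNO2 ⇌ NO2- + H+
Ka = [H+]²/(0.027 − [H+]) = 5.1 × 10^-4
Here C₀/Ka ≈ 52.9, so the small-[H+] approximation fails. Use the quadratic:
[H+] = (−Ka + √(Ka² + 4·Ka·C₀))/2 = 3.46 × 10^-3 M
pH = −log(3.46 × 10^-3) = 2.46

pH = 2.46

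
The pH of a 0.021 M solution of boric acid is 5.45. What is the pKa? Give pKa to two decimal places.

pKa = 9.22

[H+] = 10^(-5.45) = 3.55 × 10^-6 M
At equilibrium [HA] = 0.021 − 3.55 × 10^-6 = 2.10 × 10^-2 M
Ka = [H+][A-]/[HA] = (3.55 × 10^-6)² / 2.10 × 10^-2 = 6.00 × 10^-10
pKa = -log(6.00 × 10^-10) = 9.22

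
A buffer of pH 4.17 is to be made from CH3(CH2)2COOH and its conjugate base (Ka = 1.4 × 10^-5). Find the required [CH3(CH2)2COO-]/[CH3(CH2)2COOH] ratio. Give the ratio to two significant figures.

pKa = -log(1.4 × 10^-5) = 4.854
pH = pKa + log(r) ⇒ log(r) = 4.17 − 4.854 = -0.684
r = [CH3(CH2)2COO-]/[CH3(CH2)2COOH] = 10^(-0.684) = 0.207

ratio = 0.21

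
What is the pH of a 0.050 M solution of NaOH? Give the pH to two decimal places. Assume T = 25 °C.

NaOH is a strong base; [OH-] = 0.05 M.
pOH = -log(0.05) = 1.30
pH = 14.00 - 1.30 = 12.70

pH = 12.70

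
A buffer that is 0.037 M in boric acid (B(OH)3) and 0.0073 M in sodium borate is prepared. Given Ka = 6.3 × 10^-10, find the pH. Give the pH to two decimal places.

pKa = −log(6.3 × 10^-10) = 9.201
pH = pKa + log([A⁻]/[HA]) = 9.201 + log(0.0073/0.037)
pH = 9.201 + (-0.705) = 8.50

pH = 8.50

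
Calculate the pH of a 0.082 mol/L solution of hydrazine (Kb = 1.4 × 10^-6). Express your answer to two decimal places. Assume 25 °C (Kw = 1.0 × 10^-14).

N2H4 + H2O ⇌ N2H5+ + OH-
Kb = [OH-]²/(0.082 − [OH-]) = 1.4 × 10^-6
Neglecting [OH-] in the denominator: [OH-] = √(1.4 × 10^-6 × 0.082) = 3.39 × 10^-4 M
Check: 0.41% ionized — well under 5%, approximation valid.
pOH = 3.47, so pH = 14.00 − pOH = 10.53

pH = 10.53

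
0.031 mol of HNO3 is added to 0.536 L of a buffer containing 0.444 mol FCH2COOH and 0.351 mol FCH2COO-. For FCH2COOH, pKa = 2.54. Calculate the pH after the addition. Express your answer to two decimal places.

After neutralization: n(FCH2COOH) = 0.475 mol, n(FCH2COO-) = 0.32 mol.
pH = pKa + log(n_FCH2COO-/n_FCH2COOH) = 2.54 + log(0.32/0.475) = 2.54 + (-0.172)

pH = 2.37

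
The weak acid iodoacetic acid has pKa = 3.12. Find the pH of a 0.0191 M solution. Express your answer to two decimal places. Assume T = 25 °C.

pH = 2.46

ICH2COOH ⇌ ICH2COO- + H+
Ka = 10^(−3.12) = 7.59 × 10^-4
Ka = x²/(0.0191 − x) = 7.59 × 10^-4
The 5% rule fails; solving x² + Ka·x − Ka·C₀ = 0 exactly:
x = [−0.000759 + √(0.000759² + 5.8e-05)]/2 = 3.45 × 10^-3 M
pH = −log[H+] = −log(3.45 × 10^-3) = 2.46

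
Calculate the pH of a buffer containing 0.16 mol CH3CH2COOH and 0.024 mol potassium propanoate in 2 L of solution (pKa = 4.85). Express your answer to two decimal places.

pH = pKa + log([A⁻]/[HA]) = 4.85 + log(0.024/0.16)
pH = 4.85 + (-0.824) = 4.03

pH = 4.03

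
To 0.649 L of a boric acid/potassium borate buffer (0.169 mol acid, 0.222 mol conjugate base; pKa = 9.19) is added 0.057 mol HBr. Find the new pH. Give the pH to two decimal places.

Added H+ converts B(OH)4- to B(OH)3: B(OH)3 → 0.226 mol, B(OH)4- → 0.165 mol.
pH = pKa + log([A⁻]/[HA]) = 9.19 + log(0.165/0.226) = 9.19 -0.137

pH = 9.05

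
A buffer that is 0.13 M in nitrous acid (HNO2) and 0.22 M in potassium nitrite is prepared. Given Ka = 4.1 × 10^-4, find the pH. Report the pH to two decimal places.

pKa = −log(4.1 × 10^-4) = 3.387
Henderson–Hasselbalch: pH = pKa + log([NO2-]/[HNO2]) = 3.387 + log(0.22/0.13)
pH = 3.387 + (+0.228) = 3.62

pH = 3.62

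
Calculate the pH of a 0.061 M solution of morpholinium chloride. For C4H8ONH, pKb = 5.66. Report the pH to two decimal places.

C4H8ONH2+ is the conjugate acid of the weak base C4H8ONH.
Kb = 10^(−5.66) = 2.19 × 10^-6
Ka = Kw/Kb = 1.0×10^-14 / 2.19 × 10^-6 = 4.57 × 10^-9
From the ICE table, Ka = [H+]²/(0.061 − [H+]) = 4.57 × 10^-9.
Neglecting [H+] in the denominator: [H+] = √(4.57 × 10^-9 × 0.061) = 1.67 × 10^-5 M
pH = −log(1.67 × 10^-5) = 4.78

pH = 4.78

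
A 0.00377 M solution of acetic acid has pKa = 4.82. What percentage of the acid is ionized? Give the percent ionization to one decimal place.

CH3COOH ⇌ CH3COO- + H+; let x = [H+] at equilibrium.
Ka = 10^(−4.82) = 1.51 × 10^-5
Solve x² + 1.51e-05x − 5.69e-08 = 0 → x = 2.31 × 10^-4 M
% ionization = x/C₀ × 100% = 2.31 × 10^-4/0.00377 × 100% = 6.1%

6.1%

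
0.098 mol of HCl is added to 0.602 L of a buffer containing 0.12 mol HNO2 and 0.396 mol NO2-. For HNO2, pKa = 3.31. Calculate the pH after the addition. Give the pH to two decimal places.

pH = 3.45

Added H+ converts NO2- to HNO2: HNO2 → 0.218 mol, NO2- → 0.298 mol.
pH = pKa + log([A⁻]/[HA]) = 3.31 + log(0.298/0.218) = 3.31 +0.136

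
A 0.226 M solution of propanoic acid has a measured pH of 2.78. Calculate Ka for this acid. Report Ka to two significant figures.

[H+] = 10^(-2.78) = 1.66 × 10^-3 M
At equilibrium [HA] = 0.226 − 1.66 × 10^-3 = 2.24 × 10^-1 M
Ka = [H+][A-]/[HA] = (1.66 × 10^-3)² / 2.24 × 10^-1 = 1.2 × 10^-5

Ka = 1.2 × 10^-5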